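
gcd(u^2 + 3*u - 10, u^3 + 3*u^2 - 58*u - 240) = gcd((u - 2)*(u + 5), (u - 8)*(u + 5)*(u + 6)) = u + 5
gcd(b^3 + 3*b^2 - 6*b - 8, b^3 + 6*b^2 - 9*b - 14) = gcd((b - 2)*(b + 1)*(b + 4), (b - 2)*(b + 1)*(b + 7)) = b^2 - b - 2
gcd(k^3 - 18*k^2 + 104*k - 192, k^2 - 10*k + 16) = k - 8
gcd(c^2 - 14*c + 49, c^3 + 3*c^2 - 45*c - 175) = c - 7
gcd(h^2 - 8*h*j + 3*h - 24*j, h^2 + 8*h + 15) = h + 3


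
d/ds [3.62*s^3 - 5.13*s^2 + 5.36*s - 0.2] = 10.86*s^2 - 10.26*s + 5.36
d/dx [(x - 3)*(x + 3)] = 2*x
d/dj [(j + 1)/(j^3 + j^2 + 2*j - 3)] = (j^3 + j^2 + 2*j - (j + 1)*(3*j^2 + 2*j + 2) - 3)/(j^3 + j^2 + 2*j - 3)^2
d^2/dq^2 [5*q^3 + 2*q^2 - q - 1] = 30*q + 4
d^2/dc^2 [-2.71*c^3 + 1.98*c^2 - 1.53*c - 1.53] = 3.96 - 16.26*c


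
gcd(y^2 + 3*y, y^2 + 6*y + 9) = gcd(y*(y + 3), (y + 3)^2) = y + 3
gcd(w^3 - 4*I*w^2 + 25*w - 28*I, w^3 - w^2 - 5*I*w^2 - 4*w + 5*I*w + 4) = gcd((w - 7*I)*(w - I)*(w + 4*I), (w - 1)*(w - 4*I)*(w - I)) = w - I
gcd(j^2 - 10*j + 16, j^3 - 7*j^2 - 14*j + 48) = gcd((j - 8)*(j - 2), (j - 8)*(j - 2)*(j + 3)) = j^2 - 10*j + 16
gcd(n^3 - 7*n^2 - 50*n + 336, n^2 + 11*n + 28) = n + 7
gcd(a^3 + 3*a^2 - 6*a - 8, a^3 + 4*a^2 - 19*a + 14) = a - 2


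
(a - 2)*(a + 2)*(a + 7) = a^3 + 7*a^2 - 4*a - 28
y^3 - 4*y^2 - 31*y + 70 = (y - 7)*(y - 2)*(y + 5)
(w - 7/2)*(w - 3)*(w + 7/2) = w^3 - 3*w^2 - 49*w/4 + 147/4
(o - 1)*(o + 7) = o^2 + 6*o - 7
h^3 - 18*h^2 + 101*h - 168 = (h - 8)*(h - 7)*(h - 3)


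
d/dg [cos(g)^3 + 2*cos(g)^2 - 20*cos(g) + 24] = (-3*cos(g)^2 - 4*cos(g) + 20)*sin(g)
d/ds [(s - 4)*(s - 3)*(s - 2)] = 3*s^2 - 18*s + 26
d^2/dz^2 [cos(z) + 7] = -cos(z)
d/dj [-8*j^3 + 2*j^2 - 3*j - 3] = -24*j^2 + 4*j - 3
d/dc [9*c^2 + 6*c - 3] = 18*c + 6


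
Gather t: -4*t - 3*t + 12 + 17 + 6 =35 - 7*t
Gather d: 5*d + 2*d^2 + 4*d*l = 2*d^2 + d*(4*l + 5)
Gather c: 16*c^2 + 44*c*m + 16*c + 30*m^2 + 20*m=16*c^2 + c*(44*m + 16) + 30*m^2 + 20*m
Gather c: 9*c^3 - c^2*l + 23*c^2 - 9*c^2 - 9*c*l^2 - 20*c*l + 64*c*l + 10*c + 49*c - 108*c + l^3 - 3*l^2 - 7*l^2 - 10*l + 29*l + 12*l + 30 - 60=9*c^3 + c^2*(14 - l) + c*(-9*l^2 + 44*l - 49) + l^3 - 10*l^2 + 31*l - 30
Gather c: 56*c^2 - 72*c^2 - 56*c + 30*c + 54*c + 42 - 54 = -16*c^2 + 28*c - 12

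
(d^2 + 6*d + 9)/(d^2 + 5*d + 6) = (d + 3)/(d + 2)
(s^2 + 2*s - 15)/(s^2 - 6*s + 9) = (s + 5)/(s - 3)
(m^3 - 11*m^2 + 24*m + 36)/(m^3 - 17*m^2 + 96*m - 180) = (m + 1)/(m - 5)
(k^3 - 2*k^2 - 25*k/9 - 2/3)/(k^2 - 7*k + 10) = (9*k^3 - 18*k^2 - 25*k - 6)/(9*(k^2 - 7*k + 10))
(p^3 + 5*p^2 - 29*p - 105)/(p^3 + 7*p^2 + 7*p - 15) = (p^2 + 2*p - 35)/(p^2 + 4*p - 5)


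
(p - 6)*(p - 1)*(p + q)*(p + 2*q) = p^4 + 3*p^3*q - 7*p^3 + 2*p^2*q^2 - 21*p^2*q + 6*p^2 - 14*p*q^2 + 18*p*q + 12*q^2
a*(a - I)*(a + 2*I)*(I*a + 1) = I*a^4 + 3*I*a^2 + 2*a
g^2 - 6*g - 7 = (g - 7)*(g + 1)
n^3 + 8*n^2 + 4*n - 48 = (n - 2)*(n + 4)*(n + 6)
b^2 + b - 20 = (b - 4)*(b + 5)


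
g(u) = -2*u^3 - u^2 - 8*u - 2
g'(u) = -6*u^2 - 2*u - 8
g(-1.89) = 23.05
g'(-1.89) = -25.65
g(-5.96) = 433.58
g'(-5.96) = -209.21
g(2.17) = -44.51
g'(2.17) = -40.59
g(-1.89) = 23.05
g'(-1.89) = -25.65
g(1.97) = -36.93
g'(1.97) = -35.23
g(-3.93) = 135.39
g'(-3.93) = -92.81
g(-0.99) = 6.88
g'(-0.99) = -11.90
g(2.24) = -47.42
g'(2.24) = -42.59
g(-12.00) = 3406.00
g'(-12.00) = -848.00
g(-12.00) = 3406.00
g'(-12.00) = -848.00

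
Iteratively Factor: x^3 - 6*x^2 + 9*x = (x)*(x^2 - 6*x + 9) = x*(x - 3)*(x - 3)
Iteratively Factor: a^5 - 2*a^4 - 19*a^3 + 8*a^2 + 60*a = (a + 3)*(a^4 - 5*a^3 - 4*a^2 + 20*a) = (a + 2)*(a + 3)*(a^3 - 7*a^2 + 10*a) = (a - 5)*(a + 2)*(a + 3)*(a^2 - 2*a) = a*(a - 5)*(a + 2)*(a + 3)*(a - 2)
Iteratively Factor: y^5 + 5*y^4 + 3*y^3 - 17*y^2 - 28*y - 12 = (y + 2)*(y^4 + 3*y^3 - 3*y^2 - 11*y - 6) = (y + 2)*(y + 3)*(y^3 - 3*y - 2) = (y + 1)*(y + 2)*(y + 3)*(y^2 - y - 2) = (y - 2)*(y + 1)*(y + 2)*(y + 3)*(y + 1)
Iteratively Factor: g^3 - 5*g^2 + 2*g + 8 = (g + 1)*(g^2 - 6*g + 8) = (g - 4)*(g + 1)*(g - 2)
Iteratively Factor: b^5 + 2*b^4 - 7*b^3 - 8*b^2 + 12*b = (b - 2)*(b^4 + 4*b^3 + b^2 - 6*b) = b*(b - 2)*(b^3 + 4*b^2 + b - 6) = b*(b - 2)*(b + 2)*(b^2 + 2*b - 3) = b*(b - 2)*(b - 1)*(b + 2)*(b + 3)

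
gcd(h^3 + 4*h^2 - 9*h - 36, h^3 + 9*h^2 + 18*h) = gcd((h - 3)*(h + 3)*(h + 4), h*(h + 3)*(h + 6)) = h + 3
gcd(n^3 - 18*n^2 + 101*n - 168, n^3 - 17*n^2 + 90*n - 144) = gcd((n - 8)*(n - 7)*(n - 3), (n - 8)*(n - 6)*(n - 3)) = n^2 - 11*n + 24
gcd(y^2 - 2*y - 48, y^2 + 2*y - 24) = y + 6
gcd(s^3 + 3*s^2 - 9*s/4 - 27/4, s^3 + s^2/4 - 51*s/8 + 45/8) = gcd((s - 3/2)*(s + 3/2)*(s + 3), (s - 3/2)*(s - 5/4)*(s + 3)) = s^2 + 3*s/2 - 9/2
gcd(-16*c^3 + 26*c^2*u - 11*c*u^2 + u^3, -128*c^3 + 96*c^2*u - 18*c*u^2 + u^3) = 16*c^2 - 10*c*u + u^2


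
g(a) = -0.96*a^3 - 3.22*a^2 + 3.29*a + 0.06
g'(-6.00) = -61.75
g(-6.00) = 71.76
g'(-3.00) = -3.31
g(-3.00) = -12.87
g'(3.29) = -49.07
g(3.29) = -58.16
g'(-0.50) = 5.79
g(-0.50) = -2.27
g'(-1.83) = 5.43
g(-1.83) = -10.86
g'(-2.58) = 0.73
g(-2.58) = -13.38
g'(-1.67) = 6.01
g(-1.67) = -9.94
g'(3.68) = -59.41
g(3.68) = -79.28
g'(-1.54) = 6.38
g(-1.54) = -9.14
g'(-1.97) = 4.80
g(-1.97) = -11.58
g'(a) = -2.88*a^2 - 6.44*a + 3.29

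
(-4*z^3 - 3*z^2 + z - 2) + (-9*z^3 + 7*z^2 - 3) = -13*z^3 + 4*z^2 + z - 5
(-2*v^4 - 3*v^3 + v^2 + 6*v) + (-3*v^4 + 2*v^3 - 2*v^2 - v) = -5*v^4 - v^3 - v^2 + 5*v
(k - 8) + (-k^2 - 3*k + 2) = -k^2 - 2*k - 6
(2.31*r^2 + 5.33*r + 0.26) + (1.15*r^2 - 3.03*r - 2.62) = 3.46*r^2 + 2.3*r - 2.36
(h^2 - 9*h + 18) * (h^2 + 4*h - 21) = h^4 - 5*h^3 - 39*h^2 + 261*h - 378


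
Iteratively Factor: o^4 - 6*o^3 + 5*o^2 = (o)*(o^3 - 6*o^2 + 5*o) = o*(o - 1)*(o^2 - 5*o) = o*(o - 5)*(o - 1)*(o)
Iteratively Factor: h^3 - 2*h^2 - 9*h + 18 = (h + 3)*(h^2 - 5*h + 6) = (h - 3)*(h + 3)*(h - 2)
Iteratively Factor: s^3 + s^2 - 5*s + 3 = (s - 1)*(s^2 + 2*s - 3) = (s - 1)*(s + 3)*(s - 1)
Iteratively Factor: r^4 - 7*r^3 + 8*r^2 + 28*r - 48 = (r - 3)*(r^3 - 4*r^2 - 4*r + 16) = (r - 3)*(r + 2)*(r^2 - 6*r + 8) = (r - 4)*(r - 3)*(r + 2)*(r - 2)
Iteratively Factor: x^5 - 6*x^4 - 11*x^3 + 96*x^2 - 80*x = (x - 1)*(x^4 - 5*x^3 - 16*x^2 + 80*x) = (x - 1)*(x + 4)*(x^3 - 9*x^2 + 20*x) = x*(x - 1)*(x + 4)*(x^2 - 9*x + 20) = x*(x - 5)*(x - 1)*(x + 4)*(x - 4)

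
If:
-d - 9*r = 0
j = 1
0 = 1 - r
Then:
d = -9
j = 1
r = 1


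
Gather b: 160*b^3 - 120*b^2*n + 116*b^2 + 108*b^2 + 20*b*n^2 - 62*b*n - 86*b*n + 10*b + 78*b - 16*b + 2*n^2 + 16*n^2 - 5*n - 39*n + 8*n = 160*b^3 + b^2*(224 - 120*n) + b*(20*n^2 - 148*n + 72) + 18*n^2 - 36*n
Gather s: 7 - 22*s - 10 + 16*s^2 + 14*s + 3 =16*s^2 - 8*s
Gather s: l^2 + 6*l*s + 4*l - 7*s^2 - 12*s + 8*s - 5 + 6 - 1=l^2 + 4*l - 7*s^2 + s*(6*l - 4)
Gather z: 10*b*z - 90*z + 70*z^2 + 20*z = 70*z^2 + z*(10*b - 70)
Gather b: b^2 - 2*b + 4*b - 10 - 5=b^2 + 2*b - 15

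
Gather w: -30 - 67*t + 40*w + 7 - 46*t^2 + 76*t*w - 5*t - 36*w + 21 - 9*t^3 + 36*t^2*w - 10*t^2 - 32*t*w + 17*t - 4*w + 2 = -9*t^3 - 56*t^2 - 55*t + w*(36*t^2 + 44*t)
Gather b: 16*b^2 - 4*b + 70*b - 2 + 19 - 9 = 16*b^2 + 66*b + 8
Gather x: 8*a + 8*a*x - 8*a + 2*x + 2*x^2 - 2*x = 8*a*x + 2*x^2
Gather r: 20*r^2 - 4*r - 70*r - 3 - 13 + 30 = 20*r^2 - 74*r + 14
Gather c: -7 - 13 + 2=-18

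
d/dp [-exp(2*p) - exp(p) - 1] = (-2*exp(p) - 1)*exp(p)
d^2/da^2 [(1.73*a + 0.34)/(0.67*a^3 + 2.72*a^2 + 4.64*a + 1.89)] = (4.659582*a^5 + 20.748024*a^4 + 24.755872*a^3 - 4.85369999999998*a^2 - 30.198324*a - 19.198432)/(0.300763*a^9 + 3.663024*a^8 + 21.119472*a^7 + 73.404527*a^6 + 166.92624*a^5 + 252.884256*a^4 + 250.197137*a^3 + 151.221168*a^2 + 49.723632*a + 6.751269)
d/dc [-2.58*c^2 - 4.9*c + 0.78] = -5.16*c - 4.9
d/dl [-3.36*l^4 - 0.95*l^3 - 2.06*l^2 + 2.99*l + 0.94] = -13.44*l^3 - 2.85*l^2 - 4.12*l + 2.99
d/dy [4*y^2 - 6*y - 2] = 8*y - 6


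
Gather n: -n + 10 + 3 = 13 - n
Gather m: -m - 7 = -m - 7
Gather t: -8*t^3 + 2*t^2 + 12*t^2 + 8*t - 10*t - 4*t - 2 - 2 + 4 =-8*t^3 + 14*t^2 - 6*t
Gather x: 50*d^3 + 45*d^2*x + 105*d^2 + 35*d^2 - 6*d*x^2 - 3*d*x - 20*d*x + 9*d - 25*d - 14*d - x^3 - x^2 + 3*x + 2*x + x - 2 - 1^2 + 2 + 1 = 50*d^3 + 140*d^2 - 30*d - x^3 + x^2*(-6*d - 1) + x*(45*d^2 - 23*d + 6)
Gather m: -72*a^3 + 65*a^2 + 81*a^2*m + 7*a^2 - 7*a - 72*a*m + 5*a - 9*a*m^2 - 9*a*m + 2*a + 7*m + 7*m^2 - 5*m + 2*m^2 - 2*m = -72*a^3 + 72*a^2 + m^2*(9 - 9*a) + m*(81*a^2 - 81*a)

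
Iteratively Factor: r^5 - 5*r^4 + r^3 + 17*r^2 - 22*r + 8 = (r - 4)*(r^4 - r^3 - 3*r^2 + 5*r - 2) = (r - 4)*(r - 1)*(r^3 - 3*r + 2) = (r - 4)*(r - 1)^2*(r^2 + r - 2) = (r - 4)*(r - 1)^3*(r + 2)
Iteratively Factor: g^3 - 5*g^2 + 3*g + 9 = (g + 1)*(g^2 - 6*g + 9) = (g - 3)*(g + 1)*(g - 3)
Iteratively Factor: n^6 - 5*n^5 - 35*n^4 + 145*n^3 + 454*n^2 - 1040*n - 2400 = (n - 5)*(n^5 - 35*n^3 - 30*n^2 + 304*n + 480) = (n - 5)*(n + 3)*(n^4 - 3*n^3 - 26*n^2 + 48*n + 160) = (n - 5)*(n - 4)*(n + 3)*(n^3 + n^2 - 22*n - 40) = (n - 5)^2*(n - 4)*(n + 3)*(n^2 + 6*n + 8) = (n - 5)^2*(n - 4)*(n + 3)*(n + 4)*(n + 2)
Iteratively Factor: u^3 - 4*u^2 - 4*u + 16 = (u + 2)*(u^2 - 6*u + 8) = (u - 4)*(u + 2)*(u - 2)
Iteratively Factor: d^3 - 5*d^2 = (d - 5)*(d^2) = d*(d - 5)*(d)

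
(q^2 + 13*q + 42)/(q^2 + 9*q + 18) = (q + 7)/(q + 3)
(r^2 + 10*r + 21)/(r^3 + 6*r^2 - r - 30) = (r + 7)/(r^2 + 3*r - 10)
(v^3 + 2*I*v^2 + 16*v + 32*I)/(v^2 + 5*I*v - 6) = (v^2 + 16)/(v + 3*I)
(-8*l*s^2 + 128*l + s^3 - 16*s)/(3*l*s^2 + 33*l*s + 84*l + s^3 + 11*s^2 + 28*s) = (-8*l*s + 32*l + s^2 - 4*s)/(3*l*s + 21*l + s^2 + 7*s)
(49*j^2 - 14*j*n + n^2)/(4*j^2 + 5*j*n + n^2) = (49*j^2 - 14*j*n + n^2)/(4*j^2 + 5*j*n + n^2)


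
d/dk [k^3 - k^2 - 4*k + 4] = 3*k^2 - 2*k - 4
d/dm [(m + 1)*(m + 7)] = 2*m + 8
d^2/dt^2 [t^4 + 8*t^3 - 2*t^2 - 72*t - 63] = 12*t^2 + 48*t - 4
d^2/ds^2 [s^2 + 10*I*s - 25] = 2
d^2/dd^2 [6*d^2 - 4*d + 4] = 12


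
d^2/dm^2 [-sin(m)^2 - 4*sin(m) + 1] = 4*sin(m) - 2*cos(2*m)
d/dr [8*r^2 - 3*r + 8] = 16*r - 3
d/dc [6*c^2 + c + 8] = 12*c + 1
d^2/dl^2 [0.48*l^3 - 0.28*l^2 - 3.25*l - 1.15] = 2.88*l - 0.56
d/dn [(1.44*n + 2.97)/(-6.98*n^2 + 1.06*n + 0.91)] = (10.0512*n^2 + 41.4612*n - 1.8378)/(48.7204*n^4 - 14.7976*n^3 - 11.58*n^2 + 1.9292*n + 0.8281)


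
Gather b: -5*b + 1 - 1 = -5*b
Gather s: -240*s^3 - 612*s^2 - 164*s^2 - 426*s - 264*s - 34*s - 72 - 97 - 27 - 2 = -240*s^3 - 776*s^2 - 724*s - 198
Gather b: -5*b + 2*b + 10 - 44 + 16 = -3*b - 18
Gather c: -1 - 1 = -2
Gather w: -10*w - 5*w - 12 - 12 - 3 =-15*w - 27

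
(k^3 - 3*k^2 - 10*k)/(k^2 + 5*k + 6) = k*(k - 5)/(k + 3)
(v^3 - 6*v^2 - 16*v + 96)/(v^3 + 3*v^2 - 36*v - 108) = (v^2 - 16)/(v^2 + 9*v + 18)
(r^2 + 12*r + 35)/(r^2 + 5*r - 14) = (r + 5)/(r - 2)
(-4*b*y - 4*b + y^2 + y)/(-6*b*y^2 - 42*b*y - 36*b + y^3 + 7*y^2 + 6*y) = (-4*b + y)/(-6*b*y - 36*b + y^2 + 6*y)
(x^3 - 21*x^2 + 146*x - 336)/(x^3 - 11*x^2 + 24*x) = (x^2 - 13*x + 42)/(x*(x - 3))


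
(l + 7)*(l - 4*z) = l^2 - 4*l*z + 7*l - 28*z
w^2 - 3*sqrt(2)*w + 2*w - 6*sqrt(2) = (w + 2)*(w - 3*sqrt(2))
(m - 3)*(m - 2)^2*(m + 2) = m^4 - 5*m^3 + 2*m^2 + 20*m - 24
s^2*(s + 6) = s^3 + 6*s^2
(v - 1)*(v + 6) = v^2 + 5*v - 6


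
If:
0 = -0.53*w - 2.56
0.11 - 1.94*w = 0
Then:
No Solution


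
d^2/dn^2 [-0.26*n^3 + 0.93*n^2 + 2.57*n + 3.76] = 1.86 - 1.56*n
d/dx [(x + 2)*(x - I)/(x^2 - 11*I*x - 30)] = (-(x + 2)*(x - I)*(2*x - 11*I) + (-2*x - 2 + I)*(-x^2 + 11*I*x + 30))/(-x^2 + 11*I*x + 30)^2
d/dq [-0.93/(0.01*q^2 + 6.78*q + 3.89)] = (0.0186*q + 6.3054)/(0.01*q^2 + 6.78*q + 3.89)^2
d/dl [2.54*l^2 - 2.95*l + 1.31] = 5.08*l - 2.95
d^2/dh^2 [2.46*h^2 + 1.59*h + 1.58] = 4.92000000000000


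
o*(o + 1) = o^2 + o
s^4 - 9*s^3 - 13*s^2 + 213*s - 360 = (s - 8)*(s - 3)^2*(s + 5)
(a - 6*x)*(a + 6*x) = a^2 - 36*x^2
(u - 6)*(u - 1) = u^2 - 7*u + 6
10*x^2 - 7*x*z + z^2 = (-5*x + z)*(-2*x + z)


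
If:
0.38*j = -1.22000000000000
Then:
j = -3.21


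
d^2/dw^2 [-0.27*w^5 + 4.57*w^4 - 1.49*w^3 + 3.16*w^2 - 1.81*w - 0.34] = -5.4*w^3 + 54.84*w^2 - 8.94*w + 6.32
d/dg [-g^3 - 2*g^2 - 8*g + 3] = -3*g^2 - 4*g - 8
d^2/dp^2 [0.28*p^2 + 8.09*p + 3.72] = 0.560000000000000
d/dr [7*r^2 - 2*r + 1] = 14*r - 2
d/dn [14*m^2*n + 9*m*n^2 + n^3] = 14*m^2 + 18*m*n + 3*n^2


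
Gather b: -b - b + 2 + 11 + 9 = 22 - 2*b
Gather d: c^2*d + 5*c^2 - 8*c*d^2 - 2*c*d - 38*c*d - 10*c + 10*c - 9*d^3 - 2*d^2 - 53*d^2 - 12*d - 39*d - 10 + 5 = 5*c^2 - 9*d^3 + d^2*(-8*c - 55) + d*(c^2 - 40*c - 51) - 5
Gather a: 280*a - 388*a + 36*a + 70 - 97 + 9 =-72*a - 18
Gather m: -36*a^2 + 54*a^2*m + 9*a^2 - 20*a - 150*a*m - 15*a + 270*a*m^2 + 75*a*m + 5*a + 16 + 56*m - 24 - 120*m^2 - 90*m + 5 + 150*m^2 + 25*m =-27*a^2 - 30*a + m^2*(270*a + 30) + m*(54*a^2 - 75*a - 9) - 3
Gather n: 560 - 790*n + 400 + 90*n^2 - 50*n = 90*n^2 - 840*n + 960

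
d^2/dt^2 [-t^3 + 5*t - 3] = -6*t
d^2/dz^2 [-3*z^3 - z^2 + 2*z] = -18*z - 2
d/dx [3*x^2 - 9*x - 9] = 6*x - 9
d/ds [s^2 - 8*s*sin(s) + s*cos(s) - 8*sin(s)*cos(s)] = -s*sin(s) - 8*s*cos(s) + 2*s - 8*sin(s) + cos(s) - 8*cos(2*s)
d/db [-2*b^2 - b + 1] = -4*b - 1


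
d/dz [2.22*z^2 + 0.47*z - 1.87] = 4.44*z + 0.47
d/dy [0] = 0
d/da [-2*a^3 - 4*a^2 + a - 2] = -6*a^2 - 8*a + 1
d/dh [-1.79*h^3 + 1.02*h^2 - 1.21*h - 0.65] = -5.37*h^2 + 2.04*h - 1.21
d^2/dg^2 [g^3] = 6*g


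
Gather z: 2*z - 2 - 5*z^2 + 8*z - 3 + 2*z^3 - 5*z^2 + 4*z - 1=2*z^3 - 10*z^2 + 14*z - 6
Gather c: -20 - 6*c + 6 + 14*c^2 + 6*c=14*c^2 - 14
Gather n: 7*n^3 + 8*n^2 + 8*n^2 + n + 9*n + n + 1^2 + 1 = 7*n^3 + 16*n^2 + 11*n + 2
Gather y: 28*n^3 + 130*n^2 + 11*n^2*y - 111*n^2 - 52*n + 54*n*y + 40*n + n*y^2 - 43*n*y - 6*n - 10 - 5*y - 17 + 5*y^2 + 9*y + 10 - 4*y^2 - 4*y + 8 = 28*n^3 + 19*n^2 - 18*n + y^2*(n + 1) + y*(11*n^2 + 11*n) - 9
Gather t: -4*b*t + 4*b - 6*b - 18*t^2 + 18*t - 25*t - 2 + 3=-2*b - 18*t^2 + t*(-4*b - 7) + 1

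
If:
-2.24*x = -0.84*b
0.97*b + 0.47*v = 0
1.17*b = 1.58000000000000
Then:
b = 1.35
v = -2.79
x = 0.51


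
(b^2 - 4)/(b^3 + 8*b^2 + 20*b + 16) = (b - 2)/(b^2 + 6*b + 8)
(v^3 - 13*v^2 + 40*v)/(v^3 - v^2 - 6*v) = (-v^2 + 13*v - 40)/(-v^2 + v + 6)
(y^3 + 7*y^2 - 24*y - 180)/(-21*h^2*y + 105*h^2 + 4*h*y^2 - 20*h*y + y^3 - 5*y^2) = (y^2 + 12*y + 36)/(-21*h^2 + 4*h*y + y^2)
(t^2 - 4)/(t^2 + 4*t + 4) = (t - 2)/(t + 2)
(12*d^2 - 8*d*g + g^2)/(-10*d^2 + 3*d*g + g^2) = (-6*d + g)/(5*d + g)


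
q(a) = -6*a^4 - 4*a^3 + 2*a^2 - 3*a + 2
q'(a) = -24*a^3 - 12*a^2 + 4*a - 3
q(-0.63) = 4.74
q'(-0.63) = -4.28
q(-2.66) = -200.97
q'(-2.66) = 353.16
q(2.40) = -248.04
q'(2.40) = -394.30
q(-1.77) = -23.13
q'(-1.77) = 85.41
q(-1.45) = -3.77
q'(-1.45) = 39.14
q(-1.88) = -33.66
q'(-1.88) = 106.54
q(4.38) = -2517.13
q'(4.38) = -2232.36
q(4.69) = -3283.70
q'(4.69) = -2724.07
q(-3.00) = -349.00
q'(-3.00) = 525.00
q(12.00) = -131074.00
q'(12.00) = -43155.00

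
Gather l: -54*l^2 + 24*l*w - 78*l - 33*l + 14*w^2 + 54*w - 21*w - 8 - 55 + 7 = -54*l^2 + l*(24*w - 111) + 14*w^2 + 33*w - 56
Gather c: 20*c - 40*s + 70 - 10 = 20*c - 40*s + 60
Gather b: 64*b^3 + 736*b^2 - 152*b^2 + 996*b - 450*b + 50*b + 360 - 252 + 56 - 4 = 64*b^3 + 584*b^2 + 596*b + 160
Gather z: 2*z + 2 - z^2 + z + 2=-z^2 + 3*z + 4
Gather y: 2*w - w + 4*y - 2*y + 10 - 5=w + 2*y + 5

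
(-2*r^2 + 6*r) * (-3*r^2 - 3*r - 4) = 6*r^4 - 12*r^3 - 10*r^2 - 24*r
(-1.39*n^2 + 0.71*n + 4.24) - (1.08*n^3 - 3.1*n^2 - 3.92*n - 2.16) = -1.08*n^3 + 1.71*n^2 + 4.63*n + 6.4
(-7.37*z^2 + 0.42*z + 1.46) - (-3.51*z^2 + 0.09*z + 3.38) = -3.86*z^2 + 0.33*z - 1.92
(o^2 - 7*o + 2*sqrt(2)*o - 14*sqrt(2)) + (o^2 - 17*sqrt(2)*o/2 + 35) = 2*o^2 - 13*sqrt(2)*o/2 - 7*o - 14*sqrt(2) + 35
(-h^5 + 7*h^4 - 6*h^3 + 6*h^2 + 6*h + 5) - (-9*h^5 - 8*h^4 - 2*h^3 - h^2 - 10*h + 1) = 8*h^5 + 15*h^4 - 4*h^3 + 7*h^2 + 16*h + 4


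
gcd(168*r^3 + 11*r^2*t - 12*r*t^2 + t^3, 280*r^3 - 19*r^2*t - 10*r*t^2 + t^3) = 56*r^2 - 15*r*t + t^2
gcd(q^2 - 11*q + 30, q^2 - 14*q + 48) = q - 6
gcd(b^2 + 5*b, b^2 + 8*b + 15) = b + 5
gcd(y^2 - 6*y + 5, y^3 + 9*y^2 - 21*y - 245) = y - 5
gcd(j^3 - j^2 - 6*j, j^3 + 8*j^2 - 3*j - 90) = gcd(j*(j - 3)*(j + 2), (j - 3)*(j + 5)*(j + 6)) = j - 3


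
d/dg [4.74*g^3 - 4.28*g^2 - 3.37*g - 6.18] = 14.22*g^2 - 8.56*g - 3.37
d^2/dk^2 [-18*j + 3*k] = 0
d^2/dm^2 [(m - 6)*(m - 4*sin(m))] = 2*(2*m - 12)*sin(m) - 8*cos(m) + 2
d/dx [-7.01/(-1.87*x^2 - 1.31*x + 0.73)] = (-26.2174*x - 9.1831)/(1.87*x^2 + 1.31*x - 0.73)^2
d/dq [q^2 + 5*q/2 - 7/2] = 2*q + 5/2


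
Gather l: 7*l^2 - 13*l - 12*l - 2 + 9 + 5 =7*l^2 - 25*l + 12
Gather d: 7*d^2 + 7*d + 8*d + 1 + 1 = 7*d^2 + 15*d + 2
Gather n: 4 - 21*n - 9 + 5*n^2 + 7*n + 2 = 5*n^2 - 14*n - 3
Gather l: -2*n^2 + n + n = -2*n^2 + 2*n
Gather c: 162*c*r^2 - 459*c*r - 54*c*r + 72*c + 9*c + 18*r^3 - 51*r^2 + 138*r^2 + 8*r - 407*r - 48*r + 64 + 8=c*(162*r^2 - 513*r + 81) + 18*r^3 + 87*r^2 - 447*r + 72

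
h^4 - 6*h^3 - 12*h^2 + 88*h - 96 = (h - 6)*(h - 2)^2*(h + 4)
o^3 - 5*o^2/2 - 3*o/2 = o*(o - 3)*(o + 1/2)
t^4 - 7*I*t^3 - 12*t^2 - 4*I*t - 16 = (t - 4*I)*(t - 2*I)^2*(t + I)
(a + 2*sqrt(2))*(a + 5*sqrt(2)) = a^2 + 7*sqrt(2)*a + 20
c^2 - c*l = c*(c - l)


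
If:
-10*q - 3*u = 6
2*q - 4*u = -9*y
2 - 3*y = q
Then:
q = -42/37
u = 66/37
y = 116/111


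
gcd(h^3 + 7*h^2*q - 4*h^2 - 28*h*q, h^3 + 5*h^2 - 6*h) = h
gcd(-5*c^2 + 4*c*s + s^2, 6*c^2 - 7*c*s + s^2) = -c + s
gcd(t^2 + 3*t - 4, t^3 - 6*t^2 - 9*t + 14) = t - 1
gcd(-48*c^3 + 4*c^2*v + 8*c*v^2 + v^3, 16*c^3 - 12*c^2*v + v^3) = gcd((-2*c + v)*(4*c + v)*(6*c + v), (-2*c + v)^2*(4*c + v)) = -8*c^2 + 2*c*v + v^2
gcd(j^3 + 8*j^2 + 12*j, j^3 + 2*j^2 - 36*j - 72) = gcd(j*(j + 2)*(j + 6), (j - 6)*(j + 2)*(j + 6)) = j^2 + 8*j + 12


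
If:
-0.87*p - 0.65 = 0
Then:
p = -0.75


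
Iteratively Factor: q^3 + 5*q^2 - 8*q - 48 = (q + 4)*(q^2 + q - 12) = (q - 3)*(q + 4)*(q + 4)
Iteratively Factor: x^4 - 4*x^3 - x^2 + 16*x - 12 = (x - 1)*(x^3 - 3*x^2 - 4*x + 12) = (x - 3)*(x - 1)*(x^2 - 4) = (x - 3)*(x - 1)*(x + 2)*(x - 2)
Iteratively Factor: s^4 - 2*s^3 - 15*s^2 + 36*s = (s - 3)*(s^3 + s^2 - 12*s) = (s - 3)*(s + 4)*(s^2 - 3*s) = s*(s - 3)*(s + 4)*(s - 3)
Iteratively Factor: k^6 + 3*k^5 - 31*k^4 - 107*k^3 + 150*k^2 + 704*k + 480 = (k + 2)*(k^5 + k^4 - 33*k^3 - 41*k^2 + 232*k + 240) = (k + 2)*(k + 4)*(k^4 - 3*k^3 - 21*k^2 + 43*k + 60) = (k - 3)*(k + 2)*(k + 4)*(k^3 - 21*k - 20) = (k - 3)*(k + 1)*(k + 2)*(k + 4)*(k^2 - k - 20) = (k - 3)*(k + 1)*(k + 2)*(k + 4)^2*(k - 5)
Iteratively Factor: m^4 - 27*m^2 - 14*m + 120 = (m - 2)*(m^3 + 2*m^2 - 23*m - 60) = (m - 2)*(m + 4)*(m^2 - 2*m - 15) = (m - 5)*(m - 2)*(m + 4)*(m + 3)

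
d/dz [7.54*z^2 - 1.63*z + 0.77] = 15.08*z - 1.63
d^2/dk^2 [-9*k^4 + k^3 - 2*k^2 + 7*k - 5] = -108*k^2 + 6*k - 4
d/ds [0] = 0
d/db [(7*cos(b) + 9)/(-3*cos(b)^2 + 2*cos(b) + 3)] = (21*sin(b)^2 - 54*cos(b) - 24)*sin(b)/(3*sin(b)^2 + 2*cos(b))^2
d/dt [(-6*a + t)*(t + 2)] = -6*a + 2*t + 2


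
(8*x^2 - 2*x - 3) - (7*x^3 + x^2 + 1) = -7*x^3 + 7*x^2 - 2*x - 4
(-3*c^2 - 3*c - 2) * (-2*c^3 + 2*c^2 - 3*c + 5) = 6*c^5 + 7*c^3 - 10*c^2 - 9*c - 10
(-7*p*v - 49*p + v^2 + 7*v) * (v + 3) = -7*p*v^2 - 70*p*v - 147*p + v^3 + 10*v^2 + 21*v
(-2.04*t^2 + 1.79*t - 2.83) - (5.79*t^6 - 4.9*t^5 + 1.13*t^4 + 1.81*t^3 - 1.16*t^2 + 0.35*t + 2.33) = -5.79*t^6 + 4.9*t^5 - 1.13*t^4 - 1.81*t^3 - 0.88*t^2 + 1.44*t - 5.16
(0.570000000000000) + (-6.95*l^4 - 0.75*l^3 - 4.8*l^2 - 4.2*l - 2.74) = -6.95*l^4 - 0.75*l^3 - 4.8*l^2 - 4.2*l - 2.17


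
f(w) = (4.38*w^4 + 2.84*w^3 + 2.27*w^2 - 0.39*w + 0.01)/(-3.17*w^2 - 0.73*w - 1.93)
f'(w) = (6.34*w + 0.73)*(4.38*w^4 + 2.84*w^3 + 2.27*w^2 - 0.39*w + 0.01)/(-3.17*w^2 - 0.73*w - 1.93)^2 + (17.52*w^3 + 8.52*w^2 + 4.54*w - 0.39)/(-3.17*w^2 - 0.73*w - 1.93)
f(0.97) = -1.47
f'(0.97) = -3.19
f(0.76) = -0.86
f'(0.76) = -2.52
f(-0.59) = -0.38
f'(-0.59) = 0.99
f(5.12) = -38.85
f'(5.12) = -14.74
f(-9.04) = -107.48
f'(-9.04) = 24.40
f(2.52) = -9.85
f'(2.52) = -7.57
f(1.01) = -1.60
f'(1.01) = -3.31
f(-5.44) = -37.57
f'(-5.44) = 14.44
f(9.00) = -116.82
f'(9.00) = -25.45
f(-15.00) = -301.99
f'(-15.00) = 40.87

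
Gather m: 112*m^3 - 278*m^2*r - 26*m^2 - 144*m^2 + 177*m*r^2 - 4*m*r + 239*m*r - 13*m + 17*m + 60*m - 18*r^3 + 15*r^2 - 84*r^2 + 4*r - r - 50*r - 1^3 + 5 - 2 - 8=112*m^3 + m^2*(-278*r - 170) + m*(177*r^2 + 235*r + 64) - 18*r^3 - 69*r^2 - 47*r - 6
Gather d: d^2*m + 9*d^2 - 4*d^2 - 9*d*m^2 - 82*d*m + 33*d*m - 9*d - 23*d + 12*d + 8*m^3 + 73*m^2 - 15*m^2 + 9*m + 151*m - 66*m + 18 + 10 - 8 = d^2*(m + 5) + d*(-9*m^2 - 49*m - 20) + 8*m^3 + 58*m^2 + 94*m + 20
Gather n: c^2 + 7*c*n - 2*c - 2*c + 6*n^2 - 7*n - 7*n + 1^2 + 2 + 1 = c^2 - 4*c + 6*n^2 + n*(7*c - 14) + 4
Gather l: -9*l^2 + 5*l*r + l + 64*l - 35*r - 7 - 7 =-9*l^2 + l*(5*r + 65) - 35*r - 14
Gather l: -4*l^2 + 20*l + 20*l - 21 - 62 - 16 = -4*l^2 + 40*l - 99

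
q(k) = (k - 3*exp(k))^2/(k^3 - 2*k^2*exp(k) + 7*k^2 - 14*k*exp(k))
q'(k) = (2 - 6*exp(k))*(k - 3*exp(k))/(k^3 - 2*k^2*exp(k) + 7*k^2 - 14*k*exp(k)) + (k - 3*exp(k))^2*(2*k^2*exp(k) - 3*k^2 + 18*k*exp(k) - 14*k + 14*exp(k))/(k^3 - 2*k^2*exp(k) + 7*k^2 - 14*k*exp(k))^2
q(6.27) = -28.53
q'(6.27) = -21.87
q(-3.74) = 0.31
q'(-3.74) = -0.09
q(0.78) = -1.53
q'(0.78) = 0.65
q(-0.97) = 0.44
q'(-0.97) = 0.50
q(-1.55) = 0.29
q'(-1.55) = 0.12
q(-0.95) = 0.45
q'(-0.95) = 0.53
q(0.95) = -1.45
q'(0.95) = 0.26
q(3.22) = -3.35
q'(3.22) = -2.03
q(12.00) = -3212.23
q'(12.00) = -2775.51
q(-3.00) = 0.27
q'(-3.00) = -0.04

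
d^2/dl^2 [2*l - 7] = 0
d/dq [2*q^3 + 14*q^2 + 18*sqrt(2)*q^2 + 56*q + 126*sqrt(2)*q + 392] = 6*q^2 + 28*q + 36*sqrt(2)*q + 56 + 126*sqrt(2)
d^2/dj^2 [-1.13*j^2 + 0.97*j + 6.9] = -2.26000000000000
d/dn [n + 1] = 1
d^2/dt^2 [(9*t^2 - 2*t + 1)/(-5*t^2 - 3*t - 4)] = 2*(185*t^3 + 465*t^2 - 165*t - 157)/(125*t^6 + 225*t^5 + 435*t^4 + 387*t^3 + 348*t^2 + 144*t + 64)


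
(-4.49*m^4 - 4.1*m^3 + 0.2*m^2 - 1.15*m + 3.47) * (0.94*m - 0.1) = -4.2206*m^5 - 3.405*m^4 + 0.598*m^3 - 1.101*m^2 + 3.3768*m - 0.347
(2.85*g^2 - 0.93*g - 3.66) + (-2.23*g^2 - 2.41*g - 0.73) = 0.62*g^2 - 3.34*g - 4.39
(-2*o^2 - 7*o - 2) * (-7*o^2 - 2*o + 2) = 14*o^4 + 53*o^3 + 24*o^2 - 10*o - 4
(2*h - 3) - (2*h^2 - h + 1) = -2*h^2 + 3*h - 4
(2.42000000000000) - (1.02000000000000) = 1.40000000000000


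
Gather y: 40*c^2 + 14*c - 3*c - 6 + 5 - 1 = 40*c^2 + 11*c - 2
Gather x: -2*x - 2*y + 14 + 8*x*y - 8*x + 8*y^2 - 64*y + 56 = x*(8*y - 10) + 8*y^2 - 66*y + 70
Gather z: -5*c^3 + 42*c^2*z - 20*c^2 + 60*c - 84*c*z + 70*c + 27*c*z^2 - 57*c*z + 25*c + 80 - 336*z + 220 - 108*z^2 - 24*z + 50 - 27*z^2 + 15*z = -5*c^3 - 20*c^2 + 155*c + z^2*(27*c - 135) + z*(42*c^2 - 141*c - 345) + 350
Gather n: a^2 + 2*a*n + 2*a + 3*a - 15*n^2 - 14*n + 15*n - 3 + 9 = a^2 + 5*a - 15*n^2 + n*(2*a + 1) + 6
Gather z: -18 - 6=-24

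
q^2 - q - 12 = (q - 4)*(q + 3)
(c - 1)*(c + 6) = c^2 + 5*c - 6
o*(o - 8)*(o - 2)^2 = o^4 - 12*o^3 + 36*o^2 - 32*o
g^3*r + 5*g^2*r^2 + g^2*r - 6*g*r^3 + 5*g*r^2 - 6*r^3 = (g - r)*(g + 6*r)*(g*r + r)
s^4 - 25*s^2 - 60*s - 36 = (s - 6)*(s + 1)*(s + 2)*(s + 3)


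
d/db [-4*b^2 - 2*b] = -8*b - 2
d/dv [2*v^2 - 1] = 4*v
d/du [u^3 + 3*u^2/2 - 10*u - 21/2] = 3*u^2 + 3*u - 10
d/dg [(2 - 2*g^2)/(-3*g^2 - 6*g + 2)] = 4*(3*g^2 + g + 3)/(9*g^4 + 36*g^3 + 24*g^2 - 24*g + 4)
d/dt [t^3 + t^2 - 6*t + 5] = 3*t^2 + 2*t - 6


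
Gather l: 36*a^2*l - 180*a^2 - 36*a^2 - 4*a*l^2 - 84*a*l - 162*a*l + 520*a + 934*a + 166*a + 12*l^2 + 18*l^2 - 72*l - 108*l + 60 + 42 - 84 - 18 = -216*a^2 + 1620*a + l^2*(30 - 4*a) + l*(36*a^2 - 246*a - 180)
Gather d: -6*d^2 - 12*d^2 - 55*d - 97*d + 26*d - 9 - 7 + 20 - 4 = -18*d^2 - 126*d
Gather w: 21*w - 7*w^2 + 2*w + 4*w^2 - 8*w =-3*w^2 + 15*w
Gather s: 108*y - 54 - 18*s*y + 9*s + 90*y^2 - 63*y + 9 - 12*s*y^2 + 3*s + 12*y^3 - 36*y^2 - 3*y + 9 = s*(-12*y^2 - 18*y + 12) + 12*y^3 + 54*y^2 + 42*y - 36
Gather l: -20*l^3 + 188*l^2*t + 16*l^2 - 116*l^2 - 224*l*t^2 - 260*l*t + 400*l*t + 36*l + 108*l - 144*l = -20*l^3 + l^2*(188*t - 100) + l*(-224*t^2 + 140*t)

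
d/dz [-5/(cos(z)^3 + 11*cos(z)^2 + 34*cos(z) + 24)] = 5*(3*sin(z)^2 - 22*cos(z) - 37)*sin(z)/(cos(z)^3 + 11*cos(z)^2 + 34*cos(z) + 24)^2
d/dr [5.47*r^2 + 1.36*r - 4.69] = 10.94*r + 1.36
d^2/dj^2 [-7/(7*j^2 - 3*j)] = 14*(7*j*(7*j - 3) - (14*j - 3)^2)/(j^3*(7*j - 3)^3)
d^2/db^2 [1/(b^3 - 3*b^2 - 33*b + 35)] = 6*((1 - b)*(b^3 - 3*b^2 - 33*b + 35) + 3*(-b^2 + 2*b + 11)^2)/(b^3 - 3*b^2 - 33*b + 35)^3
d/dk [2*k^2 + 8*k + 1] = 4*k + 8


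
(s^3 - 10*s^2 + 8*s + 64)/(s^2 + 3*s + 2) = (s^2 - 12*s + 32)/(s + 1)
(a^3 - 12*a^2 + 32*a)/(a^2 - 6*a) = (a^2 - 12*a + 32)/(a - 6)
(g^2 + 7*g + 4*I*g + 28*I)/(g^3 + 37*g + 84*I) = (g + 7)/(g^2 - 4*I*g + 21)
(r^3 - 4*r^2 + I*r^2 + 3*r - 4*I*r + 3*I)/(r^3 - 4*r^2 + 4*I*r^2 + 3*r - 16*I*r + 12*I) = (r + I)/(r + 4*I)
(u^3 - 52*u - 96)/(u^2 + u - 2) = (u^2 - 2*u - 48)/(u - 1)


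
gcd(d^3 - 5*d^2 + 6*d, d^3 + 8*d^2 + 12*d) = d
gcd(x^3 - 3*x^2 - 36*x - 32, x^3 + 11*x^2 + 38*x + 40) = x + 4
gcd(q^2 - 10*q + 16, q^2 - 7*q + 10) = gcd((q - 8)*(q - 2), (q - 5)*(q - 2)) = q - 2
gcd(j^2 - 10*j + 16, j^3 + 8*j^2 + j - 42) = j - 2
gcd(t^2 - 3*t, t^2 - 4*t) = t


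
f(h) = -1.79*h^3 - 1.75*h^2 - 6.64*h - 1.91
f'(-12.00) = -737.92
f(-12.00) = 2918.89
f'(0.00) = -6.64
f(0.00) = -1.91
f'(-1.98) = -20.76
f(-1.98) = 18.27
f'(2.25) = -41.70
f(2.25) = -46.10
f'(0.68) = -11.50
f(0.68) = -7.80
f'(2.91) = -62.30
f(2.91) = -80.16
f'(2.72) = -55.89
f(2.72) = -68.94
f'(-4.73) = -110.23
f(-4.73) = 179.77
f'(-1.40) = -12.27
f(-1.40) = 8.87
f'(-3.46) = -58.82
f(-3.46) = 74.26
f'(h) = -5.37*h^2 - 3.5*h - 6.64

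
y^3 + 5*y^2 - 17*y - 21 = (y - 3)*(y + 1)*(y + 7)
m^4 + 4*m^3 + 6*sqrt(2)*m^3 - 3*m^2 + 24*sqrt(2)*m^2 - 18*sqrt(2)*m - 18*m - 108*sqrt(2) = (m - 2)*(m + 3)^2*(m + 6*sqrt(2))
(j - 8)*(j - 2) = j^2 - 10*j + 16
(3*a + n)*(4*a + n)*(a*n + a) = 12*a^3*n + 12*a^3 + 7*a^2*n^2 + 7*a^2*n + a*n^3 + a*n^2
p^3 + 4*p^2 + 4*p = p*(p + 2)^2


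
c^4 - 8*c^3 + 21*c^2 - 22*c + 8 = (c - 4)*(c - 2)*(c - 1)^2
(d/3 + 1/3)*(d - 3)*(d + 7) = d^3/3 + 5*d^2/3 - 17*d/3 - 7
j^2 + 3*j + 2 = (j + 1)*(j + 2)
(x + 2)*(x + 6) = x^2 + 8*x + 12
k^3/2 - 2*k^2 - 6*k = k*(k/2 + 1)*(k - 6)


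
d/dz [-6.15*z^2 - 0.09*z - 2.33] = -12.3*z - 0.09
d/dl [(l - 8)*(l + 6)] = 2*l - 2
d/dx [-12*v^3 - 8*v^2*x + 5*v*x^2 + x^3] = -8*v^2 + 10*v*x + 3*x^2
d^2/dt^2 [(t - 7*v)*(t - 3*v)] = 2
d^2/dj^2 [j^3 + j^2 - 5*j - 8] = 6*j + 2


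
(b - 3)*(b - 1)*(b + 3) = b^3 - b^2 - 9*b + 9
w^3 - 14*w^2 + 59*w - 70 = (w - 7)*(w - 5)*(w - 2)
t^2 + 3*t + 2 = (t + 1)*(t + 2)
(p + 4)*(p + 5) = p^2 + 9*p + 20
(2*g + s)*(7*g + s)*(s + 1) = 14*g^2*s + 14*g^2 + 9*g*s^2 + 9*g*s + s^3 + s^2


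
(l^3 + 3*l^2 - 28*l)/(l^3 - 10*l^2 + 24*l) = (l + 7)/(l - 6)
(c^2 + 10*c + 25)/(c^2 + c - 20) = (c + 5)/(c - 4)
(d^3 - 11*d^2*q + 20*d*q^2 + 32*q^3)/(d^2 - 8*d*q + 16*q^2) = (-d^2 + 7*d*q + 8*q^2)/(-d + 4*q)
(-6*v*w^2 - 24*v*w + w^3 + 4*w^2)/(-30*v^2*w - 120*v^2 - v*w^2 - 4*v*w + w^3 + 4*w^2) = w/(5*v + w)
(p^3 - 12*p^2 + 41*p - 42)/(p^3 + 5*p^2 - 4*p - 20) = (p^2 - 10*p + 21)/(p^2 + 7*p + 10)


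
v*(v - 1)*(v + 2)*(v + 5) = v^4 + 6*v^3 + 3*v^2 - 10*v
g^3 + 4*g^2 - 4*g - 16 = (g - 2)*(g + 2)*(g + 4)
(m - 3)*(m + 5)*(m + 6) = m^3 + 8*m^2 - 3*m - 90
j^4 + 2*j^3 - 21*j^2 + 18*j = j*(j - 3)*(j - 1)*(j + 6)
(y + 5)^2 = y^2 + 10*y + 25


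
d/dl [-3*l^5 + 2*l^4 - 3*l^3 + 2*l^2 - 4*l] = -15*l^4 + 8*l^3 - 9*l^2 + 4*l - 4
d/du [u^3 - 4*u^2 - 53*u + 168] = 3*u^2 - 8*u - 53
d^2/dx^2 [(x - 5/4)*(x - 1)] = 2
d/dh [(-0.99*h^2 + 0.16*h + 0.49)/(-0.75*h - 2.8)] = (0.7425*h^2 + 5.544*h - 0.0805)/(0.5625*h^2 + 4.2*h + 7.84)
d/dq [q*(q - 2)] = 2*q - 2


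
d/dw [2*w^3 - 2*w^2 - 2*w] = 6*w^2 - 4*w - 2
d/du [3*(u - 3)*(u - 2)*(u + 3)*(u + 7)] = 12*u^3 + 45*u^2 - 138*u - 135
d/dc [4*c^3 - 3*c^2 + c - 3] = 12*c^2 - 6*c + 1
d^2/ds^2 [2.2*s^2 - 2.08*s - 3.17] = 4.40000000000000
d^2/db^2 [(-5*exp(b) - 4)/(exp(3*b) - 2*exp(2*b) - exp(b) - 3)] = (-20*exp(6*b) - 6*exp(5*b) + 48*exp(4*b) - 241*exp(3*b) + 48*exp(2*b) + 107*exp(b) - 33)*exp(b)/(exp(9*b) - 6*exp(8*b) + 9*exp(7*b) - 5*exp(6*b) + 27*exp(5*b) - 24*exp(4*b) - 10*exp(3*b) - 63*exp(2*b) - 27*exp(b) - 27)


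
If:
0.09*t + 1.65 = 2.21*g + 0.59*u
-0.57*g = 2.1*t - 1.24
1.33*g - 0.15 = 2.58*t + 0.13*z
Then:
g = 0.0640303968477343*z + 0.824233042499296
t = 0.366755793226381 - 0.017379679144385*z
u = -0.242493810434725*z - 0.234825428022154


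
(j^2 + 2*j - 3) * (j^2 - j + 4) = j^4 + j^3 - j^2 + 11*j - 12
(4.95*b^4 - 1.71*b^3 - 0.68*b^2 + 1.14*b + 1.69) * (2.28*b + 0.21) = 11.286*b^5 - 2.8593*b^4 - 1.9095*b^3 + 2.4564*b^2 + 4.0926*b + 0.3549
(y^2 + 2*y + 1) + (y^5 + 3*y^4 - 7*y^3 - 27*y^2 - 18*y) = y^5 + 3*y^4 - 7*y^3 - 26*y^2 - 16*y + 1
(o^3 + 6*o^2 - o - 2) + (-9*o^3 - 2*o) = -8*o^3 + 6*o^2 - 3*o - 2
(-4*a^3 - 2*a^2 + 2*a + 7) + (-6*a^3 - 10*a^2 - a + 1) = -10*a^3 - 12*a^2 + a + 8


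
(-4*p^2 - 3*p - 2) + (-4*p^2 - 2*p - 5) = -8*p^2 - 5*p - 7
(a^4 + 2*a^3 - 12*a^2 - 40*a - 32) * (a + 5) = a^5 + 7*a^4 - 2*a^3 - 100*a^2 - 232*a - 160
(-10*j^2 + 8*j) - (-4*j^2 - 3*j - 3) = -6*j^2 + 11*j + 3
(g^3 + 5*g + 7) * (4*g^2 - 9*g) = 4*g^5 - 9*g^4 + 20*g^3 - 17*g^2 - 63*g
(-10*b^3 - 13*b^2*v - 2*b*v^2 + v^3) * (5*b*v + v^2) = -50*b^4*v - 75*b^3*v^2 - 23*b^2*v^3 + 3*b*v^4 + v^5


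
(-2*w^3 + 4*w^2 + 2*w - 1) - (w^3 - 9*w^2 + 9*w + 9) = -3*w^3 + 13*w^2 - 7*w - 10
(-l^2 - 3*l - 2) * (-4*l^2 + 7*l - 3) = 4*l^4 + 5*l^3 - 10*l^2 - 5*l + 6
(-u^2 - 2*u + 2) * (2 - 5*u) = 5*u^3 + 8*u^2 - 14*u + 4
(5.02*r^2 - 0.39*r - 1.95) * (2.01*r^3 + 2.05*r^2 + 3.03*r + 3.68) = 10.0902*r^5 + 9.5071*r^4 + 10.4916*r^3 + 13.2944*r^2 - 7.3437*r - 7.176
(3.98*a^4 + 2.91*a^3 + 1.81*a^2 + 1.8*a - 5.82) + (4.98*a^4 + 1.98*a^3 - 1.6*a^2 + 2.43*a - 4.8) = 8.96*a^4 + 4.89*a^3 + 0.21*a^2 + 4.23*a - 10.62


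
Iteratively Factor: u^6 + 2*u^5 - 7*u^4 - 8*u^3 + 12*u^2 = (u - 1)*(u^5 + 3*u^4 - 4*u^3 - 12*u^2) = u*(u - 1)*(u^4 + 3*u^3 - 4*u^2 - 12*u) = u*(u - 1)*(u + 2)*(u^3 + u^2 - 6*u) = u^2*(u - 1)*(u + 2)*(u^2 + u - 6) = u^2*(u - 2)*(u - 1)*(u + 2)*(u + 3)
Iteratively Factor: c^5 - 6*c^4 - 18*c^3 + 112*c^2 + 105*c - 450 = (c - 5)*(c^4 - c^3 - 23*c^2 - 3*c + 90) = (c - 5)*(c - 2)*(c^3 + c^2 - 21*c - 45) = (c - 5)^2*(c - 2)*(c^2 + 6*c + 9) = (c - 5)^2*(c - 2)*(c + 3)*(c + 3)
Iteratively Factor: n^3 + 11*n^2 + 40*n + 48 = (n + 4)*(n^2 + 7*n + 12) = (n + 3)*(n + 4)*(n + 4)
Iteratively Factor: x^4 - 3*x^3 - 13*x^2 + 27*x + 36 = (x - 3)*(x^3 - 13*x - 12) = (x - 3)*(x + 3)*(x^2 - 3*x - 4) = (x - 3)*(x + 1)*(x + 3)*(x - 4)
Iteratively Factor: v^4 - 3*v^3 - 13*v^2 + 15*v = (v)*(v^3 - 3*v^2 - 13*v + 15) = v*(v - 5)*(v^2 + 2*v - 3) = v*(v - 5)*(v + 3)*(v - 1)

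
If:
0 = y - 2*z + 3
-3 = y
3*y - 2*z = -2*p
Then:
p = 9/2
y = -3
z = 0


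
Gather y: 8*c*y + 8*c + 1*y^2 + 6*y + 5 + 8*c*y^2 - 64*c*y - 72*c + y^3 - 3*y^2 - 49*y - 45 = -64*c + y^3 + y^2*(8*c - 2) + y*(-56*c - 43) - 40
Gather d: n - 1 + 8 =n + 7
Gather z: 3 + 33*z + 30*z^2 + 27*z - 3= 30*z^2 + 60*z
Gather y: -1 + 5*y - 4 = 5*y - 5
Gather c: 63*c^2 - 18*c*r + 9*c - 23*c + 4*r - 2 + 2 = 63*c^2 + c*(-18*r - 14) + 4*r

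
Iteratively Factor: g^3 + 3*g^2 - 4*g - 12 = (g + 3)*(g^2 - 4) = (g + 2)*(g + 3)*(g - 2)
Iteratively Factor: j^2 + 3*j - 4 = (j + 4)*(j - 1)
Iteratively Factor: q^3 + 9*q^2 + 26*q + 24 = (q + 2)*(q^2 + 7*q + 12) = (q + 2)*(q + 3)*(q + 4)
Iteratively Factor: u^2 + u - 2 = (u + 2)*(u - 1)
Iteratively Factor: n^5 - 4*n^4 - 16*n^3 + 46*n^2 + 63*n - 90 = (n - 5)*(n^4 + n^3 - 11*n^2 - 9*n + 18) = (n - 5)*(n + 3)*(n^3 - 2*n^2 - 5*n + 6) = (n - 5)*(n - 3)*(n + 3)*(n^2 + n - 2) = (n - 5)*(n - 3)*(n - 1)*(n + 3)*(n + 2)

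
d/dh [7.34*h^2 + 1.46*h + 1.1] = 14.68*h + 1.46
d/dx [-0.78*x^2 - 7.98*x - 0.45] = -1.56*x - 7.98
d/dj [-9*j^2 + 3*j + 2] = 3 - 18*j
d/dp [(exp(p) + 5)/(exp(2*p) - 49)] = (-2*(exp(p) + 5)*exp(p) + exp(2*p) - 49)*exp(p)/(exp(2*p) - 49)^2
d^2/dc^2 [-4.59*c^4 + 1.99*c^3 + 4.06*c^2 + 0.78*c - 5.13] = -55.08*c^2 + 11.94*c + 8.12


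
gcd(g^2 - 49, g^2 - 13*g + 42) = g - 7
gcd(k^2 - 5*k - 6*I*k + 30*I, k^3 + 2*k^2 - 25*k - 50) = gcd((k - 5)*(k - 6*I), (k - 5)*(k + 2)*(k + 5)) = k - 5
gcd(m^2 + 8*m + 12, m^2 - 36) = m + 6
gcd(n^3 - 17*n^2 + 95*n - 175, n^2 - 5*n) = n - 5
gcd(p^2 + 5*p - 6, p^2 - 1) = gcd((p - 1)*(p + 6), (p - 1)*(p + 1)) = p - 1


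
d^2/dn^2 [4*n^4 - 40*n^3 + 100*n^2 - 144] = 48*n^2 - 240*n + 200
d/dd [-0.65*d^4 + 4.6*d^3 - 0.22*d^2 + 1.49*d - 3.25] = -2.6*d^3 + 13.8*d^2 - 0.44*d + 1.49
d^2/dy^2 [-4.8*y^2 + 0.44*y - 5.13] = -9.60000000000000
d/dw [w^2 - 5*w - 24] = 2*w - 5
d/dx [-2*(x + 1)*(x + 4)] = -4*x - 10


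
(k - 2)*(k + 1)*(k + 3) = k^3 + 2*k^2 - 5*k - 6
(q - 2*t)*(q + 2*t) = q^2 - 4*t^2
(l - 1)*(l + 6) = l^2 + 5*l - 6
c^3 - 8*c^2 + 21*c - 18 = (c - 3)^2*(c - 2)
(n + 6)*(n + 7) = n^2 + 13*n + 42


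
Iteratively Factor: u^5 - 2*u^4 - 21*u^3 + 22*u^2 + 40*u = (u - 2)*(u^4 - 21*u^2 - 20*u) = (u - 2)*(u + 4)*(u^3 - 4*u^2 - 5*u) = (u - 2)*(u + 1)*(u + 4)*(u^2 - 5*u) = u*(u - 2)*(u + 1)*(u + 4)*(u - 5)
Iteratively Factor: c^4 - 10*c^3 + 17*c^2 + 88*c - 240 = (c - 5)*(c^3 - 5*c^2 - 8*c + 48) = (c - 5)*(c - 4)*(c^2 - c - 12) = (c - 5)*(c - 4)^2*(c + 3)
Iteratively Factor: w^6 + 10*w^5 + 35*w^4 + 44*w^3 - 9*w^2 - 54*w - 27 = (w + 3)*(w^5 + 7*w^4 + 14*w^3 + 2*w^2 - 15*w - 9) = (w + 3)^2*(w^4 + 4*w^3 + 2*w^2 - 4*w - 3) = (w - 1)*(w + 3)^2*(w^3 + 5*w^2 + 7*w + 3) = (w - 1)*(w + 3)^3*(w^2 + 2*w + 1) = (w - 1)*(w + 1)*(w + 3)^3*(w + 1)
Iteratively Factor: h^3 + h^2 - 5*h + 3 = (h - 1)*(h^2 + 2*h - 3) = (h - 1)*(h + 3)*(h - 1)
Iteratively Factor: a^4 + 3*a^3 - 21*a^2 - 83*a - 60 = (a + 3)*(a^3 - 21*a - 20) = (a + 3)*(a + 4)*(a^2 - 4*a - 5) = (a - 5)*(a + 3)*(a + 4)*(a + 1)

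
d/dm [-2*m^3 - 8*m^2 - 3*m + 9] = -6*m^2 - 16*m - 3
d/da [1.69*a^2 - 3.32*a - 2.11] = 3.38*a - 3.32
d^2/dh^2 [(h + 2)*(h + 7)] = 2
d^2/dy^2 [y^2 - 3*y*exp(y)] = -3*y*exp(y) - 6*exp(y) + 2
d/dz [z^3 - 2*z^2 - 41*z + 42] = 3*z^2 - 4*z - 41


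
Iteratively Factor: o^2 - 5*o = (o)*(o - 5)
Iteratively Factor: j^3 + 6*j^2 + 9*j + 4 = (j + 4)*(j^2 + 2*j + 1) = (j + 1)*(j + 4)*(j + 1)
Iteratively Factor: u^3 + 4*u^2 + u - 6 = (u + 3)*(u^2 + u - 2) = (u - 1)*(u + 3)*(u + 2)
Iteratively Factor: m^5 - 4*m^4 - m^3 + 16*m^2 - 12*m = (m + 2)*(m^4 - 6*m^3 + 11*m^2 - 6*m) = (m - 3)*(m + 2)*(m^3 - 3*m^2 + 2*m) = m*(m - 3)*(m + 2)*(m^2 - 3*m + 2) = m*(m - 3)*(m - 1)*(m + 2)*(m - 2)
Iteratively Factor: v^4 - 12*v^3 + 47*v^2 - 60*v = (v - 4)*(v^3 - 8*v^2 + 15*v) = (v - 4)*(v - 3)*(v^2 - 5*v) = (v - 5)*(v - 4)*(v - 3)*(v)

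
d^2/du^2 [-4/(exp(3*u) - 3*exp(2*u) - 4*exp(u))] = 4*(2*(-3*exp(2*u) + 6*exp(u) + 4)^2 + (-exp(2*u) + 3*exp(u) + 4)*(9*exp(2*u) - 12*exp(u) - 4))*exp(-u)/(-exp(2*u) + 3*exp(u) + 4)^3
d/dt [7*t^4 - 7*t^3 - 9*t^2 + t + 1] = 28*t^3 - 21*t^2 - 18*t + 1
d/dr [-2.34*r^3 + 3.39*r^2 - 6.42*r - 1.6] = -7.02*r^2 + 6.78*r - 6.42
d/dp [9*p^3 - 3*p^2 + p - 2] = 27*p^2 - 6*p + 1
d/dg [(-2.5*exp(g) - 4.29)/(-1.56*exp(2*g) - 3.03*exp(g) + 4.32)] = (-(2.5*exp(g) + 4.29)*(3.12*exp(g) + 3.03) + 3.9*exp(2*g) + 7.575*exp(g) - 10.8)*exp(g)/(1.56*exp(2*g) + 3.03*exp(g) - 4.32)^2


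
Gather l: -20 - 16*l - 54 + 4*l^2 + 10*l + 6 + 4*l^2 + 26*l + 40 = 8*l^2 + 20*l - 28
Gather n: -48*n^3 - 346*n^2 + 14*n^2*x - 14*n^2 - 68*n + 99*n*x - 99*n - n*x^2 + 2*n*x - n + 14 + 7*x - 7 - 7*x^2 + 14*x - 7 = -48*n^3 + n^2*(14*x - 360) + n*(-x^2 + 101*x - 168) - 7*x^2 + 21*x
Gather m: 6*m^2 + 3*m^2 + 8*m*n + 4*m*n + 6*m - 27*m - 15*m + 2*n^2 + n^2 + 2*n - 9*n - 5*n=9*m^2 + m*(12*n - 36) + 3*n^2 - 12*n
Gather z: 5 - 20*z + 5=10 - 20*z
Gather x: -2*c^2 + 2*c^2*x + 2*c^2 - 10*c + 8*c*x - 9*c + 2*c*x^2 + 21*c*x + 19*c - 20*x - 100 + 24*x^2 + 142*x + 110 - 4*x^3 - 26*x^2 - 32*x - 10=-4*x^3 + x^2*(2*c - 2) + x*(2*c^2 + 29*c + 90)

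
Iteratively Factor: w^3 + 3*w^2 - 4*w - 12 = (w - 2)*(w^2 + 5*w + 6) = (w - 2)*(w + 3)*(w + 2)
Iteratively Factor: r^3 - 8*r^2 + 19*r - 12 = (r - 4)*(r^2 - 4*r + 3) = (r - 4)*(r - 3)*(r - 1)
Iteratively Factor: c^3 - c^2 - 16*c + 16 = (c - 1)*(c^2 - 16) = (c - 4)*(c - 1)*(c + 4)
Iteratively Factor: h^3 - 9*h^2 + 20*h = (h - 5)*(h^2 - 4*h) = h*(h - 5)*(h - 4)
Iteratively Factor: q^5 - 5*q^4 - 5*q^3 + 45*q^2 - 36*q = (q - 3)*(q^4 - 2*q^3 - 11*q^2 + 12*q) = (q - 4)*(q - 3)*(q^3 + 2*q^2 - 3*q) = q*(q - 4)*(q - 3)*(q^2 + 2*q - 3) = q*(q - 4)*(q - 3)*(q + 3)*(q - 1)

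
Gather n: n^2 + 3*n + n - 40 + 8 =n^2 + 4*n - 32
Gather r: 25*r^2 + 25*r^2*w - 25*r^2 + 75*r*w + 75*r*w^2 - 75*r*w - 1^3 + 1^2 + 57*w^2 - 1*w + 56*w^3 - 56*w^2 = 25*r^2*w + 75*r*w^2 + 56*w^3 + w^2 - w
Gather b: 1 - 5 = -4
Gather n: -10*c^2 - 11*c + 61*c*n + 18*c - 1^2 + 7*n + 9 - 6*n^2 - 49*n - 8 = -10*c^2 + 7*c - 6*n^2 + n*(61*c - 42)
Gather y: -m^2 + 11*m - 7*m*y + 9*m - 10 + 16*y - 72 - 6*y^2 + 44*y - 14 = -m^2 + 20*m - 6*y^2 + y*(60 - 7*m) - 96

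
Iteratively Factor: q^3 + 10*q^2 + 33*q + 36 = (q + 4)*(q^2 + 6*q + 9) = (q + 3)*(q + 4)*(q + 3)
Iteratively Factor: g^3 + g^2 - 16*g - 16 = (g - 4)*(g^2 + 5*g + 4) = (g - 4)*(g + 4)*(g + 1)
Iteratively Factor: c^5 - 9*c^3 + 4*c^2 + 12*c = (c + 3)*(c^4 - 3*c^3 + 4*c) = (c - 2)*(c + 3)*(c^3 - c^2 - 2*c) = (c - 2)^2*(c + 3)*(c^2 + c) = c*(c - 2)^2*(c + 3)*(c + 1)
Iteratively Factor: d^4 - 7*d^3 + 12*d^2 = (d)*(d^3 - 7*d^2 + 12*d) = d^2*(d^2 - 7*d + 12) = d^2*(d - 3)*(d - 4)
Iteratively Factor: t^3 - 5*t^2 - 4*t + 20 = (t - 5)*(t^2 - 4) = (t - 5)*(t - 2)*(t + 2)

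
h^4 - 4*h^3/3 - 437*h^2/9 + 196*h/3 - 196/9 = (h - 7)*(h - 2/3)^2*(h + 7)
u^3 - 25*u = u*(u - 5)*(u + 5)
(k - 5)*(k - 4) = k^2 - 9*k + 20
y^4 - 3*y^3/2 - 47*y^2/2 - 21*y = y*(y - 6)*(y + 1)*(y + 7/2)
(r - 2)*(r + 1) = r^2 - r - 2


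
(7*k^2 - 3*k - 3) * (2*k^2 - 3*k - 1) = 14*k^4 - 27*k^3 - 4*k^2 + 12*k + 3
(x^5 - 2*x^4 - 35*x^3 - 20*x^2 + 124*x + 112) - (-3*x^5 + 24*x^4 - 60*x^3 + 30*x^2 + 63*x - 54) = 4*x^5 - 26*x^4 + 25*x^3 - 50*x^2 + 61*x + 166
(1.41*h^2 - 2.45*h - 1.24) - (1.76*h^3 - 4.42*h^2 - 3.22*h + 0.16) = -1.76*h^3 + 5.83*h^2 + 0.77*h - 1.4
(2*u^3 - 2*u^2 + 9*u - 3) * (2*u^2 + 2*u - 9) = 4*u^5 - 4*u^3 + 30*u^2 - 87*u + 27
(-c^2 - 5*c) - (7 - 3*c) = -c^2 - 2*c - 7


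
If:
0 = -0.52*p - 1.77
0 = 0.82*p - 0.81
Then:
No Solution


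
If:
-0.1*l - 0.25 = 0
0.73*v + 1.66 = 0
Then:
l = -2.50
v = -2.27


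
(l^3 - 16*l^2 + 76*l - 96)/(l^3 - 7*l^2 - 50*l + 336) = (l - 2)/(l + 7)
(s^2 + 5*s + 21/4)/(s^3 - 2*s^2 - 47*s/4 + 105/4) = (2*s + 3)/(2*s^2 - 11*s + 15)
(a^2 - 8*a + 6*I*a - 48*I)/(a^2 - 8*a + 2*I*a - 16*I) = (a + 6*I)/(a + 2*I)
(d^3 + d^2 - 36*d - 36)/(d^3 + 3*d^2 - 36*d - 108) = (d + 1)/(d + 3)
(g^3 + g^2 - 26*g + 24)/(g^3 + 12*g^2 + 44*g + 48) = (g^2 - 5*g + 4)/(g^2 + 6*g + 8)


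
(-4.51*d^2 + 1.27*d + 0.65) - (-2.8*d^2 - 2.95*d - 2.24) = -1.71*d^2 + 4.22*d + 2.89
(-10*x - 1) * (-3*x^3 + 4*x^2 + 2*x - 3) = 30*x^4 - 37*x^3 - 24*x^2 + 28*x + 3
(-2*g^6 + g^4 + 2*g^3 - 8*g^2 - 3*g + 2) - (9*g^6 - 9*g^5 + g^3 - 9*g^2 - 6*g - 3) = -11*g^6 + 9*g^5 + g^4 + g^3 + g^2 + 3*g + 5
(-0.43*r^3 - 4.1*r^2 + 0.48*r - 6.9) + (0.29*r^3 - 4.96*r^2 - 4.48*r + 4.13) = -0.14*r^3 - 9.06*r^2 - 4.0*r - 2.77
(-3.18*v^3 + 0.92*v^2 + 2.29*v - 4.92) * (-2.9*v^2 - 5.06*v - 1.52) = 9.222*v^5 + 13.4228*v^4 - 6.4626*v^3 + 1.2822*v^2 + 21.4144*v + 7.4784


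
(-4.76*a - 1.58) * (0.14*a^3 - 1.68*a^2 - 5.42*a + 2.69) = -0.6664*a^4 + 7.7756*a^3 + 28.4536*a^2 - 4.2408*a - 4.2502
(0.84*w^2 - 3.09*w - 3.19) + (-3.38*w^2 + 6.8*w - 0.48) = -2.54*w^2 + 3.71*w - 3.67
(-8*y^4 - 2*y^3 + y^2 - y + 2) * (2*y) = -16*y^5 - 4*y^4 + 2*y^3 - 2*y^2 + 4*y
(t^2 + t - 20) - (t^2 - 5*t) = 6*t - 20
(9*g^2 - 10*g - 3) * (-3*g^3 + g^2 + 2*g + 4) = -27*g^5 + 39*g^4 + 17*g^3 + 13*g^2 - 46*g - 12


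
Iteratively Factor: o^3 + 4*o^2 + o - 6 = (o + 3)*(o^2 + o - 2) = (o + 2)*(o + 3)*(o - 1)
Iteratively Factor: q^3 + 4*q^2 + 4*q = (q)*(q^2 + 4*q + 4) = q*(q + 2)*(q + 2)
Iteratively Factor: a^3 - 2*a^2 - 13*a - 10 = (a + 1)*(a^2 - 3*a - 10) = (a - 5)*(a + 1)*(a + 2)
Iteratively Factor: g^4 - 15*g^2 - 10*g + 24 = (g + 2)*(g^3 - 2*g^2 - 11*g + 12) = (g - 4)*(g + 2)*(g^2 + 2*g - 3) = (g - 4)*(g - 1)*(g + 2)*(g + 3)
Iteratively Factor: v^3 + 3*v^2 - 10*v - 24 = (v - 3)*(v^2 + 6*v + 8) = (v - 3)*(v + 2)*(v + 4)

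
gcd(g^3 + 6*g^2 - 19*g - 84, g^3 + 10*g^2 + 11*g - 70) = g + 7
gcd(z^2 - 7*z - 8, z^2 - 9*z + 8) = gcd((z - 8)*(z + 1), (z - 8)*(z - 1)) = z - 8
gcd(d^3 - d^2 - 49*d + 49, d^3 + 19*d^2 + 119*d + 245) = d + 7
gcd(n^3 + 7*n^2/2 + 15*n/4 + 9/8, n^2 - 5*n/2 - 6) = n + 3/2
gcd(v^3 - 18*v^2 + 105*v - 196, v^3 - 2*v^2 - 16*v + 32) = v - 4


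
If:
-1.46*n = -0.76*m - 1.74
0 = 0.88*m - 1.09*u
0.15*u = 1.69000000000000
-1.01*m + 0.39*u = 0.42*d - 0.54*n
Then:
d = -12.23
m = 13.96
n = 8.46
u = 11.27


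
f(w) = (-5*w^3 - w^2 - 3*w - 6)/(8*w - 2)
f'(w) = (-15*w^2 - 2*w - 3)/(8*w - 2) - 8*(-5*w^3 - w^2 - 3*w - 6)/(8*w - 2)^2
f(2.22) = -4.59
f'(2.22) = -2.83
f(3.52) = -9.44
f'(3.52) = -4.60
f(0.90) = -2.53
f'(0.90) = 0.63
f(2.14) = -4.37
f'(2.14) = -2.72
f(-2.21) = -2.53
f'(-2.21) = 2.62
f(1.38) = -2.79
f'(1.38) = -1.33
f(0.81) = -2.62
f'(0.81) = 1.45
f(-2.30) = -2.77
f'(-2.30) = 2.73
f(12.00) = -93.89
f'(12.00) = -15.28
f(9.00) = -53.70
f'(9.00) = -11.52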